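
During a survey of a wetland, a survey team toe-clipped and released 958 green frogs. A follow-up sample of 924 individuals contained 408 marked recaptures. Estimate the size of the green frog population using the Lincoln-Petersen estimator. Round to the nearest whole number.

N ≈ 2170

If marked individuals mix randomly, R/C ≈ M/N, giving N ≈ M·C/R.
N = (958 × 924) / 408 = 885192 / 408 ≈ 2169.6 → 2170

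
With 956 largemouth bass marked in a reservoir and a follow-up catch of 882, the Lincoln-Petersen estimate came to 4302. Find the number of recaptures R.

From N = M·C/R: R = M·C / N = 956·882 / 4302 = 843192 / 4302 = 196.

R = 196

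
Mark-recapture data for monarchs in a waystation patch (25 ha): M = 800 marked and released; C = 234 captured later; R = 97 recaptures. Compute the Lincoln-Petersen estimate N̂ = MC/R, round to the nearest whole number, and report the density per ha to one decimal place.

density ≈ 77.2 monarchs per ha

N̂ = 800·234/97 = 187200/97 ≈ 1929.9 → 1930
Density = N̂ / area = 1930 / 25 ≈ 77.20 → 77.2 per ha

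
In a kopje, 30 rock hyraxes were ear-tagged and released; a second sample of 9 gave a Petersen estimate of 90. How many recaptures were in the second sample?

R = 3

From N = M·C/R: R = M·C / N = 30·9 / 90 = 270 / 90 = 3.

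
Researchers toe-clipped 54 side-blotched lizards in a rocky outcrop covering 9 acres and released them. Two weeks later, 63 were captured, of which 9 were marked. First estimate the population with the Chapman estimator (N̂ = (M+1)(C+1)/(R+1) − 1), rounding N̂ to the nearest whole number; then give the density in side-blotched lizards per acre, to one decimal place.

density ≈ 39.0 side-blotched lizards per acre

N̂ = 55·64/10 − 1 = 3520/10 − 1 = 351
Density = N̂ / area = 351 / 9 = 39.0 per acre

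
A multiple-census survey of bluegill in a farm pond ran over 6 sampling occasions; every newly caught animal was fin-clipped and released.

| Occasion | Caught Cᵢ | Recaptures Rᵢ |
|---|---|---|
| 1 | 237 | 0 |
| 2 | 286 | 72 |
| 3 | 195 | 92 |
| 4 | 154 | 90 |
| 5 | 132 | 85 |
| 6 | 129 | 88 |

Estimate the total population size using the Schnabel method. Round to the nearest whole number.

Marked at large before each occasion: Mᵢ = Σⱼ<ᵢ (Cⱼ − Rⱼ) → M1=0, M2=237, M3=451, M4=554, M5=618, M6=665
Σ MᵢCᵢ = 0·237 + 237·286 + 451·195 + 554·154 + 618·132 + 665·129 = 0 + 67782 + 87945 + 85316 + 81576 + 85785 = 408404
Σ Rᵢ = 0 + 72 + 92 + 90 + 85 + 88 = 427
N̂ = 408404 / 427 ≈ 956.4 → 956

N ≈ 956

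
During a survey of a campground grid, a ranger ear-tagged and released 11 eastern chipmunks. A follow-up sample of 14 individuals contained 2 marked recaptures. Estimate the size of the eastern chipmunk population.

The marked fraction in the recapture sample should equal the marked fraction in the population: 2/14 = 11/N.
N = (11 × 14) / 2 = 154 / 2 = 77

N = 77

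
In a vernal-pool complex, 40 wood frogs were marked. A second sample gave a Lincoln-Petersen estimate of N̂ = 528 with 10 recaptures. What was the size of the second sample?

From N = M·C/R: C = N·R / M = 528·10 / 40 = 5280 / 40 = 132.

C = 132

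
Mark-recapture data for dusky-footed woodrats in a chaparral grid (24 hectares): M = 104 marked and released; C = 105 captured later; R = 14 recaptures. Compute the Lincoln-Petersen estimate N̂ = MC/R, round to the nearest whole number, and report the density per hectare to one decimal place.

N̂ = 104·105/14 = 10920/14 = 780
Density = N̂ / area = 780 / 24 ≈ 32.50 → 32.5 per hectare

density ≈ 32.5 dusky-footed woodrats per hectare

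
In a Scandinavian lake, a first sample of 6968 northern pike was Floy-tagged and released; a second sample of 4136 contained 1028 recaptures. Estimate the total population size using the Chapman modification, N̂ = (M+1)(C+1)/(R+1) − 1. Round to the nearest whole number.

N ≈ 28,017

N̂ = (6968+1)(4136+1)/(1028+1) − 1 = 6969·4137/1029 − 1
= 28830753/1029 − 1 ≈ 28018.2 − 1 ≈ 28017.2 → 28017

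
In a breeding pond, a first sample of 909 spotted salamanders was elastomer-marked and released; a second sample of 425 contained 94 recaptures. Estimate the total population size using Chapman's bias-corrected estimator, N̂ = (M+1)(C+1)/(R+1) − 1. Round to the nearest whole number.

N̂ = (909+1)(425+1)/(94+1) − 1 = 910·426/95 − 1
= 387660/95 − 1 ≈ 4080.6 − 1 ≈ 4079.6 → 4080

N ≈ 4080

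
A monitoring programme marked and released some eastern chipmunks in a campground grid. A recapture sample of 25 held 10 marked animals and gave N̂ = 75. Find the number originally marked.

From N = M·C/R: M = N·R / C = 75·10 / 25 = 750 / 25 = 30.

M = 30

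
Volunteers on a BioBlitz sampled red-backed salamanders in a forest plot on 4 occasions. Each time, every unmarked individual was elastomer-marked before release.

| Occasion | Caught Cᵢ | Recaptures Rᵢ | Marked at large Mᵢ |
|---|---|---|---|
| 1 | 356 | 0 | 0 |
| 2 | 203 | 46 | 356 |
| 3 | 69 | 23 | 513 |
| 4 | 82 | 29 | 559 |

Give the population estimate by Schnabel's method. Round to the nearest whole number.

N ≈ 1566

Σ MᵢCᵢ = 0·356 + 356·203 + 513·69 + 559·82 = 0 + 72268 + 35397 + 45838 = 153503
Σ Rᵢ = 0 + 46 + 23 + 29 = 98
N̂ = 153503 / 98 ≈ 1566.4 → 1566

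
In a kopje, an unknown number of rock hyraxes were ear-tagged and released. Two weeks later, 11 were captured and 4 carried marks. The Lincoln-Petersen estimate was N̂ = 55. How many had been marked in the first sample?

M = 20

From N = M·C/R: M = N·R / C = 55·4 / 11 = 220 / 11 = 20.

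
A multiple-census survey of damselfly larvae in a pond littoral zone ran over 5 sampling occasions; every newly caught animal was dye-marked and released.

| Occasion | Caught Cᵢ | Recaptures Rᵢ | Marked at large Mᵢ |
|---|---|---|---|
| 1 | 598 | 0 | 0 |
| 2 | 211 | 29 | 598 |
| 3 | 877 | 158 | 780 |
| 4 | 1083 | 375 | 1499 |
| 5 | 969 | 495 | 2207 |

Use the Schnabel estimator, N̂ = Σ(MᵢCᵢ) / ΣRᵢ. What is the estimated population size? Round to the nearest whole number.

N ≈ 4326

Σ MᵢCᵢ = 0·598 + 598·211 + 780·877 + 1499·1083 + 2207·969 = 0 + 126178 + 684060 + 1623417 + 2138583 = 4572238
Σ Rᵢ = 0 + 29 + 158 + 375 + 495 = 1057
N̂ = 4572238 / 1057 ≈ 4325.7 → 4326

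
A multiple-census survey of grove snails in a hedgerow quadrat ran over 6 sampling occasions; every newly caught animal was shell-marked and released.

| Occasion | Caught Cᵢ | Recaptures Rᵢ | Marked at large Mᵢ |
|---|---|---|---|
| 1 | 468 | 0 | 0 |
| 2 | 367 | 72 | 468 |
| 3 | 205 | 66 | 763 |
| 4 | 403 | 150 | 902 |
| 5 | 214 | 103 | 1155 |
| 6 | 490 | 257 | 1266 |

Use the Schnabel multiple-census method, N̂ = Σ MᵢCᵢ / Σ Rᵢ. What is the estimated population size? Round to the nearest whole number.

N ≈ 2406

Σ MᵢCᵢ = 0·468 + 468·367 + 763·205 + 902·403 + 1155·214 + 1266·490 = 0 + 171756 + 156415 + 363506 + 247170 + 620340 = 1559187
Σ Rᵢ = 0 + 72 + 66 + 150 + 103 + 257 = 648
N̂ = 1559187 / 648 ≈ 2406.2 → 2406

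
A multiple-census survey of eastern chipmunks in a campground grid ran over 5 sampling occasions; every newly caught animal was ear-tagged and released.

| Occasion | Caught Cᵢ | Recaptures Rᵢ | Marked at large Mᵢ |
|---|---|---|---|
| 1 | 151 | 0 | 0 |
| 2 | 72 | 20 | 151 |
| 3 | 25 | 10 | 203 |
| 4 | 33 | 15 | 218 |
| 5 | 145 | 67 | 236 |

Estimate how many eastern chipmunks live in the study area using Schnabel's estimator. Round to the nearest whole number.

N ≈ 512

Σ MᵢCᵢ = 0·151 + 151·72 + 203·25 + 218·33 + 236·145 = 0 + 10872 + 5075 + 7194 + 34220 = 57361
Σ Rᵢ = 0 + 20 + 10 + 15 + 67 = 112
N̂ = 57361 / 112 ≈ 512.2 → 512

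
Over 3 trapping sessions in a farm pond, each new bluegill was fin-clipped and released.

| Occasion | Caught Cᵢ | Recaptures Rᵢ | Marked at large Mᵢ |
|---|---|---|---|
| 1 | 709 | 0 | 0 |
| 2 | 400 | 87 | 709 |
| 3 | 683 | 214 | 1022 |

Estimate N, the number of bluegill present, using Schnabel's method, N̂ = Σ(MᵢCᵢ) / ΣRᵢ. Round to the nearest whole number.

Σ MᵢCᵢ = 0·709 + 709·400 + 1022·683 = 0 + 283600 + 698026 = 981626
Σ Rᵢ = 0 + 87 + 214 = 301
N̂ = 981626 / 301 ≈ 3261.2 → 3261

N ≈ 3261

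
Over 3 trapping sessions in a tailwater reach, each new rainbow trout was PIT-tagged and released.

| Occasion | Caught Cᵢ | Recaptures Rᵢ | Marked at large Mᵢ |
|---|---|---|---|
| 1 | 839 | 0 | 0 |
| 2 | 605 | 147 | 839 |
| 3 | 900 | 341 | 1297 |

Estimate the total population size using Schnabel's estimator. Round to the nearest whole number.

N ≈ 3432

Σ MᵢCᵢ = 0·839 + 839·605 + 1297·900 = 0 + 507595 + 1167300 = 1674895
Σ Rᵢ = 0 + 147 + 341 = 488
N̂ = 1674895 / 488 ≈ 3432.2 → 3432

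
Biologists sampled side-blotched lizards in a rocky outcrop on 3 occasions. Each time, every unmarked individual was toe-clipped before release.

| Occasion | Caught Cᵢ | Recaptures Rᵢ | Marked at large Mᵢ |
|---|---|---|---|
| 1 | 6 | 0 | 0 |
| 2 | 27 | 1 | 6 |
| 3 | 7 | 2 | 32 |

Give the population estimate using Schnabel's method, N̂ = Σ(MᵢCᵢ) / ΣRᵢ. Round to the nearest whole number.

N ≈ 129

Σ MᵢCᵢ = 0·6 + 6·27 + 32·7 = 0 + 162 + 224 = 386
Σ Rᵢ = 0 + 1 + 2 = 3
N̂ = 386 / 3 ≈ 128.7 → 129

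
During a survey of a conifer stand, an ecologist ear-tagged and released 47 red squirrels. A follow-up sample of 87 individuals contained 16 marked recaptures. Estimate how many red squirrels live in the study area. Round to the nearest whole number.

N ≈ 256

N = (47 × 87) / 16 = 4089 / 16 ≈ 255.6 → 256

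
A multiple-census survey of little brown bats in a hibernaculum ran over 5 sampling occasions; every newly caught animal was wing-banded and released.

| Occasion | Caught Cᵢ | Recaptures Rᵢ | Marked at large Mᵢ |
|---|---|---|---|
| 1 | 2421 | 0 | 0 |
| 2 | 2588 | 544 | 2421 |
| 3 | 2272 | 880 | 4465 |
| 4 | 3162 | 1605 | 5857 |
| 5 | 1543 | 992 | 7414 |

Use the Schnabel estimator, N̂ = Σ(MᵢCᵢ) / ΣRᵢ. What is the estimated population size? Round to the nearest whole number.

Σ MᵢCᵢ = 0·2421 + 2421·2588 + 4465·2272 + 5857·3162 + 7414·1543 = 0 + 6265548 + 10144480 + 18519834 + 11439802 = 46369664
Σ Rᵢ = 0 + 544 + 880 + 1605 + 992 = 4021
N̂ = 46369664 / 4021 ≈ 11531.9 → 11532

N ≈ 11,532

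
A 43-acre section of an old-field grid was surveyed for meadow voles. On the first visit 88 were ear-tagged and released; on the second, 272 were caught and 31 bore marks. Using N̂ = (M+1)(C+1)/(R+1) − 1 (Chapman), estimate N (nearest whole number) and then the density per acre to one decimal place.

density ≈ 17.6 meadow voles per acre

N̂ = 89·273/32 − 1 = 24297/32 − 1 ≈ 758.3 → 758
Density = N̂ / area = 758 / 43 ≈ 17.63 → 17.6 per acre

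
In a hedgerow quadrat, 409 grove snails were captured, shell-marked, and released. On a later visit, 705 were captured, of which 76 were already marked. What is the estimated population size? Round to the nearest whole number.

If marked individuals mix randomly, R/C ≈ M/N, giving N ≈ M·C/R.
N = (409 × 705) / 76 = 288345 / 76 ≈ 3794.0 → 3794

N ≈ 3794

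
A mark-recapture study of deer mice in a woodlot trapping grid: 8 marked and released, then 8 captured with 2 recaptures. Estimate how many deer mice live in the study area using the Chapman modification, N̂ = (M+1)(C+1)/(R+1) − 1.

N = 26

N̂ = (8+1)(8+1)/(2+1) − 1 = 9·9/3 − 1
= 81/3 − 1 = 27 − 1 = 26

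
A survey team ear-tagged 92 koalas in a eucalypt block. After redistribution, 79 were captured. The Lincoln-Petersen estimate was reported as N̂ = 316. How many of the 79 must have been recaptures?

R = 23

From N = M·C/R: R = M·C / N = 92·79 / 316 = 7268 / 316 = 23.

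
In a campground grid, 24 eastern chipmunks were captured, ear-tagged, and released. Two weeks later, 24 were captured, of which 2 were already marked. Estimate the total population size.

N = 288

Lincoln-Petersen assumes M/N = R/C, so N = M·C / R.
N = (24 × 24) / 2 = 576 / 2 = 288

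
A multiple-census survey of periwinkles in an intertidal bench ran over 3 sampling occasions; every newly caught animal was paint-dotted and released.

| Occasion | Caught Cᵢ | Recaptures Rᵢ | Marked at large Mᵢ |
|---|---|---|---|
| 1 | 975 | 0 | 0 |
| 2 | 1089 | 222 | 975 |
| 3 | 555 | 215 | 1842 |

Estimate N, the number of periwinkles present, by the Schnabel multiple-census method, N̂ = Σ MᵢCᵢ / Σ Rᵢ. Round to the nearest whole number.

N ≈ 4769

Σ MᵢCᵢ = 0·975 + 975·1089 + 1842·555 = 0 + 1061775 + 1022310 = 2084085
Σ Rᵢ = 0 + 222 + 215 = 437
N̂ = 2084085 / 437 ≈ 4769.1 → 4769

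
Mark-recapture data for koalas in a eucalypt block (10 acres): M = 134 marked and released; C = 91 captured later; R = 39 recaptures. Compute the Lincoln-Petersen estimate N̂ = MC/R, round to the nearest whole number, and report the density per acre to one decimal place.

N̂ = 134·91/39 = 12194/39 ≈ 312.7 → 313
Density = N̂ / area = 313 / 10 ≈ 31.30 → 31.3 per acre

density ≈ 31.3 koalas per acre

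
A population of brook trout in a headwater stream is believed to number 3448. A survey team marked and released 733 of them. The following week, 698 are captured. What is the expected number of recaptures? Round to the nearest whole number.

Expected recaptures E[R] = M·C / N.
E[R] = 733 × 698 / 3448 = 511634 / 3448 ≈ 148.4 → 148

expected recaptures ≈ 148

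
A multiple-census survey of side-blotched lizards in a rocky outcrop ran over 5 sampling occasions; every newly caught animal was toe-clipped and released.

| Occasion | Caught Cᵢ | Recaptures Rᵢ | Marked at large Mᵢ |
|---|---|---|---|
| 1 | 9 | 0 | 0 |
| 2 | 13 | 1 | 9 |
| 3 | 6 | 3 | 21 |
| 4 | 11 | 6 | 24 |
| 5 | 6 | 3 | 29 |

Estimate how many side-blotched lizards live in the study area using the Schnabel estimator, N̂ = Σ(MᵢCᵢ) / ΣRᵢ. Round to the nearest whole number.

Σ MᵢCᵢ = 0·9 + 9·13 + 21·6 + 24·11 + 29·6 = 0 + 117 + 126 + 264 + 174 = 681
Σ Rᵢ = 0 + 1 + 3 + 6 + 3 = 13
N̂ = 681 / 13 ≈ 52.4 → 52

N ≈ 52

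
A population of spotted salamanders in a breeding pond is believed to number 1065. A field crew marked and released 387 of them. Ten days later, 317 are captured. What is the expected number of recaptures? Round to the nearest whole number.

expected recaptures ≈ 115

Expected recaptures E[R] = M·C / N.
E[R] = 387 × 317 / 1065 = 122679 / 1065 ≈ 115.2 → 115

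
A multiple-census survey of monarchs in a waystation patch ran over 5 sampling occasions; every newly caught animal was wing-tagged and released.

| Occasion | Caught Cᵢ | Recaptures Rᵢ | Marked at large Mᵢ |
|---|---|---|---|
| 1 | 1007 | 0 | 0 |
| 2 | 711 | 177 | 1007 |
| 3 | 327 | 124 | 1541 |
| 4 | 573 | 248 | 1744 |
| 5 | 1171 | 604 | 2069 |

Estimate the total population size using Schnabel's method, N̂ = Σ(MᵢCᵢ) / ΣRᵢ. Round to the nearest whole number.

N ≈ 4026

Σ MᵢCᵢ = 0·1007 + 1007·711 + 1541·327 + 1744·573 + 2069·1171 = 0 + 715977 + 503907 + 999312 + 2422799 = 4641995
Σ Rᵢ = 0 + 177 + 124 + 248 + 604 = 1153
N̂ = 4641995 / 1153 ≈ 4026.0 → 4026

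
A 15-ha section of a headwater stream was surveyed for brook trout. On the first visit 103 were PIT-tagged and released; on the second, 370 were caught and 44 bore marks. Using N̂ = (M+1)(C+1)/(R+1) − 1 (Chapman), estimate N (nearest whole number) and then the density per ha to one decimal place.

N̂ = 104·371/45 − 1 = 38584/45 − 1 ≈ 856.4 → 856
Density = N̂ / area = 856 / 15 ≈ 57.07 → 57.1 per ha

density ≈ 57.1 brook trout per ha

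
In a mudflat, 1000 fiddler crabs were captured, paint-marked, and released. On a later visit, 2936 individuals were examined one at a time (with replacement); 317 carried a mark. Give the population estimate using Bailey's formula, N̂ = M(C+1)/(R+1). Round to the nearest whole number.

N̂ = 1000·(2936+1)/(317+1) = 1000·2937/318 = 2937000/318 ≈ 9235.8 → 9236

N ≈ 9236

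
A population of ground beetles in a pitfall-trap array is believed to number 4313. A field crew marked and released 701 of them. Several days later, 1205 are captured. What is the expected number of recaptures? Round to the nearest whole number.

expected recaptures ≈ 196

Expected recaptures E[R] = M·C / N.
E[R] = 701 × 1205 / 4313 = 844705 / 4313 ≈ 195.9 → 196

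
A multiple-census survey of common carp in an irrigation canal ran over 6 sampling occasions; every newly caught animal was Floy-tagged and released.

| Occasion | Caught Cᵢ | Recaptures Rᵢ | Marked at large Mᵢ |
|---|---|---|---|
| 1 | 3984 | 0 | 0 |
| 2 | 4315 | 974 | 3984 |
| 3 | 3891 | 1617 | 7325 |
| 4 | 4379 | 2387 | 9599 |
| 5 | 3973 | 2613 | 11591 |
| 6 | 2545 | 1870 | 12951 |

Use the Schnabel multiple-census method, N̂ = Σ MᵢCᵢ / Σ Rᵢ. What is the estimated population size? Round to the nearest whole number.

Σ MᵢCᵢ = 0·3984 + 3984·4315 + 7325·3891 + 9599·4379 + 11591·3973 + 12951·2545 = 0 + 17190960 + 28501575 + 42034021 + 46051043 + 32960295 = 166737894
Σ Rᵢ = 0 + 974 + 1617 + 2387 + 2613 + 1870 = 9461
N̂ = 166737894 / 9461 ≈ 17623.7 → 17624

N ≈ 17,624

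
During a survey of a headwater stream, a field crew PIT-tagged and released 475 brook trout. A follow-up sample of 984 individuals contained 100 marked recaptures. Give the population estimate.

N = 4674

N = (475 × 984) / 100 = 467400 / 100 = 4674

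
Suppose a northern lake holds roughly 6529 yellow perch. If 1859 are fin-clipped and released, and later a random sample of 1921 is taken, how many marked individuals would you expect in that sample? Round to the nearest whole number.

expected recaptures ≈ 547

The marked fraction of the population is 1859/6529, so in a sample of 1921 expect C·(M/N) marked.
E[R] = 1859 × 1921 / 6529 = 3571139 / 6529 ≈ 547.0 → 547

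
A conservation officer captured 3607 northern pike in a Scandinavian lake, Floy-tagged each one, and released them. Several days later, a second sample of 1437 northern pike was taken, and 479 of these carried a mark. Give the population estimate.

N = 10,821

If marked individuals mix randomly, R/C ≈ M/N, giving N ≈ M·C/R.
N = (3607 × 1437) / 479 = 5183259 / 479 = 10821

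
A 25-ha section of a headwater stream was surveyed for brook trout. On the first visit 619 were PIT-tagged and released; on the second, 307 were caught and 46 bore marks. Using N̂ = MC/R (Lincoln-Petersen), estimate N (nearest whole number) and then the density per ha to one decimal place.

density ≈ 165.2 brook trout per ha

N̂ = 619·307/46 = 190033/46 ≈ 4131.2 → 4131
Density = N̂ / area = 4131 / 25 ≈ 165.24 → 165.2 per ha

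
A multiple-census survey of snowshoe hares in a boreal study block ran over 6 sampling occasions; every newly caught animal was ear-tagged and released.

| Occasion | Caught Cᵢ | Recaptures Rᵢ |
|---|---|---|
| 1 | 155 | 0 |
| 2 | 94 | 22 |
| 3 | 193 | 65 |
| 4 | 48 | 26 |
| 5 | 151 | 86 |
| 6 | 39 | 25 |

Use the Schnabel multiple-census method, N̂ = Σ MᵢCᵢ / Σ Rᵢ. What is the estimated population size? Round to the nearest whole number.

Marked at large before each occasion: Mᵢ = Σⱼ<ᵢ (Cⱼ − Rⱼ) → M1=0, M2=155, M3=227, M4=355, M5=377, M6=442
Σ MᵢCᵢ = 0·155 + 155·94 + 227·193 + 355·48 + 377·151 + 442·39 = 0 + 14570 + 43811 + 17040 + 56927 + 17238 = 149586
Σ Rᵢ = 0 + 22 + 65 + 26 + 86 + 25 = 224
N̂ = 149586 / 224 ≈ 667.8 → 668

N ≈ 668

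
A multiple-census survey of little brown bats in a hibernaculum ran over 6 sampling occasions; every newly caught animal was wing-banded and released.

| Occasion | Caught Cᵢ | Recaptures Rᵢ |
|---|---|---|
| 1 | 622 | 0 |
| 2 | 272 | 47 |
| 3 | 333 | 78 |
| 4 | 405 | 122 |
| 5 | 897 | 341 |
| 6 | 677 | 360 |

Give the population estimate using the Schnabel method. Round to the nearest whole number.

N ≈ 3643

Marked at large before each occasion: Mᵢ = Σⱼ<ᵢ (Cⱼ − Rⱼ) → M1=0, M2=622, M3=847, M4=1102, M5=1385, M6=1941
Σ MᵢCᵢ = 0·622 + 622·272 + 847·333 + 1102·405 + 1385·897 + 1941·677 = 0 + 169184 + 282051 + 446310 + 1242345 + 1314057 = 3453947
Σ Rᵢ = 0 + 47 + 78 + 122 + 341 + 360 = 948
N̂ = 3453947 / 948 ≈ 3643.4 → 3643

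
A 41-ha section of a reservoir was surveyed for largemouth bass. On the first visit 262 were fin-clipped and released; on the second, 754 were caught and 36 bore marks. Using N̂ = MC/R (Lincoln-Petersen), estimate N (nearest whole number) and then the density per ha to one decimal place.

density ≈ 133.8 largemouth bass per ha

N̂ = 262·754/36 = 197548/36 ≈ 5487.4 → 5487
Density = N̂ / area = 5487 / 41 ≈ 133.83 → 133.8 per ha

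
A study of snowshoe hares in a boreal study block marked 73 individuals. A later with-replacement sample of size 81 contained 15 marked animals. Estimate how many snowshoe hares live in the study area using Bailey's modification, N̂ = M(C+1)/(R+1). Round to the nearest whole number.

N̂ = 73·(81+1)/(15+1) = 73·82/16 = 5986/16 ≈ 374.1 → 374

N ≈ 374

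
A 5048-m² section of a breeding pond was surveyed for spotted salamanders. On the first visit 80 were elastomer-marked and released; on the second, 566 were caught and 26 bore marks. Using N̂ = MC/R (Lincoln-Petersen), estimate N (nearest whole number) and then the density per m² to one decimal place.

N̂ = 80·566/26 = 45280/26 ≈ 1741.5 → 1742
Density = N̂ / area = 1742 / 5048 ≈ 0.345 → 0.3 per m²

density ≈ 0.3 spotted salamanders per m²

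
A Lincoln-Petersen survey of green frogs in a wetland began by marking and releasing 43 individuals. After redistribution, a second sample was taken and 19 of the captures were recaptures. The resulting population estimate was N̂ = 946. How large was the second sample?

C = 418

From N = M·C/R: C = N·R / M = 946·19 / 43 = 17974 / 43 = 418.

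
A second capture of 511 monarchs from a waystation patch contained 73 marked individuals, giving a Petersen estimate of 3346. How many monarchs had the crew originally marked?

M = 478

From N = M·C/R: M = N·R / C = 3346·73 / 511 = 244258 / 511 = 478.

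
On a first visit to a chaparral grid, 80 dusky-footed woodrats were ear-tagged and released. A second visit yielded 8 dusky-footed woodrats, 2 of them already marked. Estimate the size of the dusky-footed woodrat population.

N = 320

The marked fraction in the recapture sample should equal the marked fraction in the population: 2/8 = 80/N.
N = (80 × 8) / 2 = 640 / 2 = 320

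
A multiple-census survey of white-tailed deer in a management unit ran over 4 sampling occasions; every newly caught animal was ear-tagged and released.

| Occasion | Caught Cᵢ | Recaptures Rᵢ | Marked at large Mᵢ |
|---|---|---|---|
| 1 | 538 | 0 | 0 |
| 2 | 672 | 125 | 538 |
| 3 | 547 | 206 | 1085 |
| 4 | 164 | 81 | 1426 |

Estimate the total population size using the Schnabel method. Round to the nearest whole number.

N ≈ 2886

Σ MᵢCᵢ = 0·538 + 538·672 + 1085·547 + 1426·164 = 0 + 361536 + 593495 + 233864 = 1188895
Σ Rᵢ = 0 + 125 + 206 + 81 = 412
N̂ = 1188895 / 412 ≈ 2885.7 → 2886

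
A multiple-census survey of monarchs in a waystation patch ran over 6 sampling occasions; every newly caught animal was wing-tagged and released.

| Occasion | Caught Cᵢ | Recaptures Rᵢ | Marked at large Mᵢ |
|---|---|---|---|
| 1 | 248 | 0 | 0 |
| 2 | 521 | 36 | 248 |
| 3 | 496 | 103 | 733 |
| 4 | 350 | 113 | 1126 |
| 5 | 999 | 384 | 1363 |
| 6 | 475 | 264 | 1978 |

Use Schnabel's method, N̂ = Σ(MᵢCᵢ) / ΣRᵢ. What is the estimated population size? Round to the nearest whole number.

Σ MᵢCᵢ = 0·248 + 248·521 + 733·496 + 1126·350 + 1363·999 + 1978·475 = 0 + 129208 + 363568 + 394100 + 1361637 + 939550 = 3188063
Σ Rᵢ = 0 + 36 + 103 + 113 + 384 + 264 = 900
N̂ = 3188063 / 900 ≈ 3542.3 → 3542

N ≈ 3542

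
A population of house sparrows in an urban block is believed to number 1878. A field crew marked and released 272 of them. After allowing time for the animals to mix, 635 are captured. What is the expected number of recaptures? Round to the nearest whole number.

expected recaptures ≈ 92

The marked fraction of the population is 272/1878, so in a sample of 635 expect C·(M/N) marked.
E[R] = 272 × 635 / 1878 = 172720 / 1878 ≈ 92.0 → 92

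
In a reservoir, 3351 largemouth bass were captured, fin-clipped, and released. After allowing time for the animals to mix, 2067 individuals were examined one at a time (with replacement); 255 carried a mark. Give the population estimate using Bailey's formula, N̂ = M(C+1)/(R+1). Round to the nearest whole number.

N̂ = 3351·(2067+1)/(255+1) = 3351·2068/256 = 6929868/256 ≈ 27069.8 → 27070

N ≈ 27,070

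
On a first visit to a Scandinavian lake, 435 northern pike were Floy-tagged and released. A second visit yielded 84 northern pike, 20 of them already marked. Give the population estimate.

N = (435 × 84) / 20 = 36540 / 20 = 1827

N = 1827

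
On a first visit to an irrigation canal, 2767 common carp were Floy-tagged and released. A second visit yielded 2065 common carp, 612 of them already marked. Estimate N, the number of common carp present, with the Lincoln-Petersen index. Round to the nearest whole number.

N ≈ 9336

N = (2767 × 2065) / 612 = 5713855 / 612 ≈ 9336.4 → 9336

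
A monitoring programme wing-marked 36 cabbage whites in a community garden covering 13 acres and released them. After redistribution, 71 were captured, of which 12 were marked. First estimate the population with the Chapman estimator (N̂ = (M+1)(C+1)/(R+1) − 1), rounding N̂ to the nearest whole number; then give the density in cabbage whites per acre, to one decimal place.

N̂ = 37·72/13 − 1 = 2664/13 − 1 ≈ 203.9 → 204
Density = N̂ / area = 204 / 13 ≈ 15.69 → 15.7 per acre

density ≈ 15.7 cabbage whites per acre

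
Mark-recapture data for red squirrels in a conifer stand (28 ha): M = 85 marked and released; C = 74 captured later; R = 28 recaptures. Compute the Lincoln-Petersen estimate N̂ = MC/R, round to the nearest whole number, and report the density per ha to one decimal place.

density ≈ 8.0 red squirrels per ha

N̂ = 85·74/28 = 6290/28 ≈ 224.6 → 225
Density = N̂ / area = 225 / 28 ≈ 8.04 → 8.0 per ha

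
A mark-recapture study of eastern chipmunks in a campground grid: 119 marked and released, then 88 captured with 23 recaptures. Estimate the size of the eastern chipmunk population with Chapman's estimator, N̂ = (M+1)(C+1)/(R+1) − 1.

N̂ = (119+1)(88+1)/(23+1) − 1 = 120·89/24 − 1
= 10680/24 − 1 = 445 − 1 = 444

N = 444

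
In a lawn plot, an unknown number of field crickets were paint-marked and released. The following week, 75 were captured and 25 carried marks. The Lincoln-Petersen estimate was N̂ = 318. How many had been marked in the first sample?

From N = M·C/R: M = N·R / C = 318·25 / 75 = 7950 / 75 = 106.

M = 106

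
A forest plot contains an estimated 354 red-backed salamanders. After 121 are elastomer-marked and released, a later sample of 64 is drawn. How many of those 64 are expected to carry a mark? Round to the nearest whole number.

expected recaptures ≈ 22

The marked fraction of the population is 121/354, so in a sample of 64 expect C·(M/N) marked.
E[R] = 121 × 64 / 354 = 7744 / 354 ≈ 21.9 → 22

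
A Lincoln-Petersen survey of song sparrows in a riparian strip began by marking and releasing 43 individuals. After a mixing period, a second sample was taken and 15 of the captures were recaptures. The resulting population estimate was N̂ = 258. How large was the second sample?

C = 90

From N = M·C/R: C = N·R / M = 258·15 / 43 = 3870 / 43 = 90.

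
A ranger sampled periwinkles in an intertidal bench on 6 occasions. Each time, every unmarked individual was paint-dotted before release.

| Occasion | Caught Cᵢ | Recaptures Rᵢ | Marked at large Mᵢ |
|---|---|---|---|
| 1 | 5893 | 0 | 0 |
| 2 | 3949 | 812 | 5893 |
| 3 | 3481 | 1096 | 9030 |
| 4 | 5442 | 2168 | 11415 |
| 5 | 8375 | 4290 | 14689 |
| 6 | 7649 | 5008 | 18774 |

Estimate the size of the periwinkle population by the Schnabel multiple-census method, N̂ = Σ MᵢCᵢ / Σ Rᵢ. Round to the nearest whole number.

N ≈ 28,671

Σ MᵢCᵢ = 0·5893 + 5893·3949 + 9030·3481 + 11415·5442 + 14689·8375 + 18774·7649 = 0 + 23271457 + 31433430 + 62120430 + 123020375 + 143602326 = 383448018
Σ Rᵢ = 0 + 812 + 1096 + 2168 + 4290 + 5008 = 13374
N̂ = 383448018 / 13374 ≈ 28671.2 → 28671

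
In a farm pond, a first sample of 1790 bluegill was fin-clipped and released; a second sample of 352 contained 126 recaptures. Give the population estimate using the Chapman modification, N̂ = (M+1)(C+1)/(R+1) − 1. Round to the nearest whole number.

N̂ = (1790+1)(352+1)/(126+1) − 1 = 1791·353/127 − 1
= 632223/127 − 1 ≈ 4978.1 − 1 ≈ 4977.1 → 4977

N ≈ 4977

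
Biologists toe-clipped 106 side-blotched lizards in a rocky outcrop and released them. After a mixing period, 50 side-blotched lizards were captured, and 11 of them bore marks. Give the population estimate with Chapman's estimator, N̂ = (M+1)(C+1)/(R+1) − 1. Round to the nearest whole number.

N̂ = (106+1)(50+1)/(11+1) − 1 = 107·51/12 − 1
= 5457/12 − 1 ≈ 454.8 − 1 ≈ 453.8 → 454

N ≈ 454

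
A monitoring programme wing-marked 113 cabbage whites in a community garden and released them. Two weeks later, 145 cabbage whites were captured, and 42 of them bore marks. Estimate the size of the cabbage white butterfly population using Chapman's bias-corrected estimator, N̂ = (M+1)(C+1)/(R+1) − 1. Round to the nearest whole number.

N ≈ 386

N̂ = (113+1)(145+1)/(42+1) − 1 = 114·146/43 − 1
= 16644/43 − 1 ≈ 387.1 − 1 ≈ 386.1 → 386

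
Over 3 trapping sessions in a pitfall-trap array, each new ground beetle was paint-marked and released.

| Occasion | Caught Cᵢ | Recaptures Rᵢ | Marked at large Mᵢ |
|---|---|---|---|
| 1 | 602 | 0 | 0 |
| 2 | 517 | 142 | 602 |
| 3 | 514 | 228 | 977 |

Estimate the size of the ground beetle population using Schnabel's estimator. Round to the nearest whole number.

N ≈ 2198

Σ MᵢCᵢ = 0·602 + 602·517 + 977·514 = 0 + 311234 + 502178 = 813412
Σ Rᵢ = 0 + 142 + 228 = 370
N̂ = 813412 / 370 ≈ 2198.4 → 2198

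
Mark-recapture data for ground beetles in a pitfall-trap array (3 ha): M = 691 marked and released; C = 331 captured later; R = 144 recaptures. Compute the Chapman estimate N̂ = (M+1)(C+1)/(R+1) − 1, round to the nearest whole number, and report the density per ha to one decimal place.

N̂ = 692·332/145 − 1 = 229744/145 − 1 ≈ 1583.4 → 1583
Density = N̂ / area = 1583 / 3 ≈ 527.67 → 527.7 per ha

density ≈ 527.7 ground beetles per ha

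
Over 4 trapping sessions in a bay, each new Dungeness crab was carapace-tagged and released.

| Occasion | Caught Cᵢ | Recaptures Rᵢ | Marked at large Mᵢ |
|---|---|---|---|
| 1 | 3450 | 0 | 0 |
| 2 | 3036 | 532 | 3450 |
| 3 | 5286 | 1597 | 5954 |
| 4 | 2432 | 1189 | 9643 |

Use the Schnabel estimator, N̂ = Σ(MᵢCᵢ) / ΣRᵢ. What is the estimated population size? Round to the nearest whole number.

Σ MᵢCᵢ = 0·3450 + 3450·3036 + 5954·5286 + 9643·2432 = 0 + 10474200 + 31472844 + 23451776 = 65398820
Σ Rᵢ = 0 + 532 + 1597 + 1189 = 3318
N̂ = 65398820 / 3318 ≈ 19710.3 → 19710

N ≈ 19,710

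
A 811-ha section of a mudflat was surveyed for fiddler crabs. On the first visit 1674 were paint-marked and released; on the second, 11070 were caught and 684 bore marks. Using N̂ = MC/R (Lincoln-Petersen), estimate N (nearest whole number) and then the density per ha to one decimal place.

density ≈ 33.4 fiddler crabs per ha

N̂ = 1674·11070/684 = 18531180/684 ≈ 27092.4 → 27092
Density = N̂ / area = 27092 / 811 ≈ 33.41 → 33.4 per ha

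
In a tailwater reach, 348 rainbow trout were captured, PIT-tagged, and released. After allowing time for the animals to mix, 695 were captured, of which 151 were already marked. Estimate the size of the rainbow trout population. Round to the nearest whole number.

Lincoln-Petersen assumes M/N = R/C, so N = M·C / R.
N = (348 × 695) / 151 = 241860 / 151 ≈ 1601.7 → 1602

N ≈ 1602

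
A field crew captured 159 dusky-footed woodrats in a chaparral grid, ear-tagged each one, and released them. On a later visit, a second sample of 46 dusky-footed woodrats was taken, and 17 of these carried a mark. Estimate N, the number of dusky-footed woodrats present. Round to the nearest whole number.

N ≈ 430

If marked individuals mix randomly, R/C ≈ M/N, giving N ≈ M·C/R.
N = (159 × 46) / 17 = 7314 / 17 ≈ 430.2 → 430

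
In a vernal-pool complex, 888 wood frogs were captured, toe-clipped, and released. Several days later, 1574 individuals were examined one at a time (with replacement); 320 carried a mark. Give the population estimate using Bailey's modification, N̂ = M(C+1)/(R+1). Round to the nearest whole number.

N ≈ 4357

N̂ = 888·(1574+1)/(320+1) = 888·1575/321 = 1398600/321 ≈ 4357.0 → 4357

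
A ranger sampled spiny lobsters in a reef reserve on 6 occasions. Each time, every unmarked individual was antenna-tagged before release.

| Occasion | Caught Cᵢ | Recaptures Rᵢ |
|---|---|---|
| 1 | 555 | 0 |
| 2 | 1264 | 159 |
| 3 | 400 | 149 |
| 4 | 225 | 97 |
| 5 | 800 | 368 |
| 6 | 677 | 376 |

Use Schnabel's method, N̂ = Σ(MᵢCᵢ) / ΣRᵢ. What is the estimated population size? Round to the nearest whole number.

Marked at large before each occasion: Mᵢ = Σⱼ<ᵢ (Cⱼ − Rⱼ) → M1=0, M2=555, M3=1660, M4=1911, M5=2039, M6=2471
Σ MᵢCᵢ = 0·555 + 555·1264 + 1660·400 + 1911·225 + 2039·800 + 2471·677 = 0 + 701520 + 664000 + 429975 + 1631200 + 1672867 = 5099562
Σ Rᵢ = 0 + 159 + 149 + 97 + 368 + 376 = 1149
N̂ = 5099562 / 1149 ≈ 4438.3 → 4438

N ≈ 4438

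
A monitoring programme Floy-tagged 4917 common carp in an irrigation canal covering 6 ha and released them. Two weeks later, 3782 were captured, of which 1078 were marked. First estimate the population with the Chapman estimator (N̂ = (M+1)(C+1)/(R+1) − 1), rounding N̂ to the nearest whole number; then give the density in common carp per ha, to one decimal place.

N̂ = 4918·3783/1079 − 1 = 18604794/1079 − 1 ≈ 17241.6 → 17242
Density = N̂ / area = 17242 / 6 ≈ 2873.67 → 2873.7 per ha

density ≈ 2873.7 common carp per ha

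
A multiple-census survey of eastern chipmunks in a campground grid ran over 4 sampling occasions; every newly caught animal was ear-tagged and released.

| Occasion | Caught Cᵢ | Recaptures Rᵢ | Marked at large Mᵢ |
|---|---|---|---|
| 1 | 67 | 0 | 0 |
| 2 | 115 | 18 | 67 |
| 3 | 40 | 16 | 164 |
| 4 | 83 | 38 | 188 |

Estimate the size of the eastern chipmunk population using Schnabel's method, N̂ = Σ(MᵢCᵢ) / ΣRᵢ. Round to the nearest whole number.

N ≈ 415

Σ MᵢCᵢ = 0·67 + 67·115 + 164·40 + 188·83 = 0 + 7705 + 6560 + 15604 = 29869
Σ Rᵢ = 0 + 18 + 16 + 38 = 72
N̂ = 29869 / 72 ≈ 414.8 → 415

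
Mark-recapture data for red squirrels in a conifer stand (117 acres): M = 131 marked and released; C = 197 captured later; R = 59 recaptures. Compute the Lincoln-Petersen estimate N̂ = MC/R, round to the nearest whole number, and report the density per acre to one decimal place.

density ≈ 3.7 red squirrels per acre

N̂ = 131·197/59 = 25807/59 ≈ 437.4 → 437
Density = N̂ / area = 437 / 117 ≈ 3.74 → 3.7 per acre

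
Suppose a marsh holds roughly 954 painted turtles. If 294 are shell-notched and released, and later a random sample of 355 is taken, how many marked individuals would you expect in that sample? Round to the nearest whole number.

The marked fraction of the population is 294/954, so in a sample of 355 expect C·(M/N) marked.
E[R] = 294 × 355 / 954 = 104370 / 954 ≈ 109.4 → 109

expected recaptures ≈ 109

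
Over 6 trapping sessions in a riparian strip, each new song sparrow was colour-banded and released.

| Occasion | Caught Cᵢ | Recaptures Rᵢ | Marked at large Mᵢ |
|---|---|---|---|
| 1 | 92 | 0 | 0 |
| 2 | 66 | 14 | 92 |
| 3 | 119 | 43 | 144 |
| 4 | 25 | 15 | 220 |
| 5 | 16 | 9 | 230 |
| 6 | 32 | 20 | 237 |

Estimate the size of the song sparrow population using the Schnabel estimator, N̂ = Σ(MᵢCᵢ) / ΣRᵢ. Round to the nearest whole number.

Σ MᵢCᵢ = 0·92 + 92·66 + 144·119 + 220·25 + 230·16 + 237·32 = 0 + 6072 + 17136 + 5500 + 3680 + 7584 = 39972
Σ Rᵢ = 0 + 14 + 43 + 15 + 9 + 20 = 101
N̂ = 39972 / 101 ≈ 395.8 → 396

N ≈ 396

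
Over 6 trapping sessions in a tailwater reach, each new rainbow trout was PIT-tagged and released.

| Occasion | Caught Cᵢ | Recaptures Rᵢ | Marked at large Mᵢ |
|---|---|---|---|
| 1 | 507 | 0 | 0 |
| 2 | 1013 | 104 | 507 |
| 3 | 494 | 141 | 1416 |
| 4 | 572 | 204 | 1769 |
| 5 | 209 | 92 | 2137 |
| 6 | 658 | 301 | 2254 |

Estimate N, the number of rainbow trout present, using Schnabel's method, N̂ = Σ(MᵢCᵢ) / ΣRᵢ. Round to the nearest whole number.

Σ MᵢCᵢ = 0·507 + 507·1013 + 1416·494 + 1769·572 + 2137·209 + 2254·658 = 0 + 513591 + 699504 + 1011868 + 446633 + 1483132 = 4154728
Σ Rᵢ = 0 + 104 + 141 + 204 + 92 + 301 = 842
N̂ = 4154728 / 842 ≈ 4934.4 → 4934

N ≈ 4934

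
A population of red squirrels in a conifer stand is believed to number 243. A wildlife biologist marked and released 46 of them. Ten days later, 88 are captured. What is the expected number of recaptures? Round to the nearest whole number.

The marked fraction of the population is 46/243, so in a sample of 88 expect C·(M/N) marked.
E[R] = 46 × 88 / 243 = 4048 / 243 ≈ 16.7 → 17

expected recaptures ≈ 17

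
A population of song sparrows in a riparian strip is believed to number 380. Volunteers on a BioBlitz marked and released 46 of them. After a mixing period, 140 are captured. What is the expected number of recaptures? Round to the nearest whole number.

The marked fraction of the population is 46/380, so in a sample of 140 expect C·(M/N) marked.
E[R] = 46 × 140 / 380 = 6440 / 380 ≈ 16.9 → 17

expected recaptures ≈ 17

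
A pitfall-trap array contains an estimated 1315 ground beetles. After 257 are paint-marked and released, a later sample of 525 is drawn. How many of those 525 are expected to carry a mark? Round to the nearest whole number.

expected recaptures ≈ 103

The marked fraction of the population is 257/1315, so in a sample of 525 expect C·(M/N) marked.
E[R] = 257 × 525 / 1315 = 134925 / 1315 ≈ 102.6 → 103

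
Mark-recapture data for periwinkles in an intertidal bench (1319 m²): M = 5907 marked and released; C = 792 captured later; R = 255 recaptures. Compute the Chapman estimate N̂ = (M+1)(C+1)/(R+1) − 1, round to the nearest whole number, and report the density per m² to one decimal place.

N̂ = 5908·793/256 − 1 = 4685044/256 − 1 ≈ 18300.0 → 18300
Density = N̂ / area = 18300 / 1319 ≈ 13.87 → 13.9 per m²

density ≈ 13.9 periwinkles per m²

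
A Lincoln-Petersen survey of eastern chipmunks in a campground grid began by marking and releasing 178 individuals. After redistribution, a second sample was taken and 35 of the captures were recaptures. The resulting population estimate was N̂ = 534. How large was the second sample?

C = 105

From N = M·C/R: C = N·R / M = 534·35 / 178 = 18690 / 178 = 105.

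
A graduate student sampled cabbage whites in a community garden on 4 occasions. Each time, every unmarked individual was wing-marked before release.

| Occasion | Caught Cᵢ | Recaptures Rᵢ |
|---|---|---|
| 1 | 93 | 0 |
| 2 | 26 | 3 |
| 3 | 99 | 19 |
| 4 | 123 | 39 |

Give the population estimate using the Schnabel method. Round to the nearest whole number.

Marked at large before each occasion: Mᵢ = Σⱼ<ᵢ (Cⱼ − Rⱼ) → M1=0, M2=93, M3=116, M4=196
Σ MᵢCᵢ = 0·93 + 93·26 + 116·99 + 196·123 = 0 + 2418 + 11484 + 24108 = 38010
Σ Rᵢ = 0 + 3 + 19 + 39 = 61
N̂ = 38010 / 61 ≈ 623.1 → 623

N ≈ 623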